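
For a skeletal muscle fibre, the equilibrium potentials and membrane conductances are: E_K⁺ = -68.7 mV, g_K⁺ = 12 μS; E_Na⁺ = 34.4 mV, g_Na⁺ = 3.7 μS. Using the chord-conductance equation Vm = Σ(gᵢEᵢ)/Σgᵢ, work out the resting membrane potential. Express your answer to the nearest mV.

Σ gᵢEᵢ = 12·(-68.7) + 3.7·(34.4) = -697.12
Σ gᵢ = 12 + 3.7 = 15.7
Vm = -697.12 / 15.7 = -44.40 mV

-44 mV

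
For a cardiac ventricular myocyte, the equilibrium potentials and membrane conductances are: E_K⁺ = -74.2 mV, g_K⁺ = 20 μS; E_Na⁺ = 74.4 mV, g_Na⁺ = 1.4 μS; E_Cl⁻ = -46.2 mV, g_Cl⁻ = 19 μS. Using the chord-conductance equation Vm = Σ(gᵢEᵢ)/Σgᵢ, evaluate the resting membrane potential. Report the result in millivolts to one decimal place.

-55.9 mV

Σ gᵢEᵢ = 20·(-74.2) + 1.4·(74.4) + 19·(-46.2) = -2257.64
Σ gᵢ = 20 + 1.4 + 19 = 40.4
Vm = -2257.64 / 40.4 = -55.88 mV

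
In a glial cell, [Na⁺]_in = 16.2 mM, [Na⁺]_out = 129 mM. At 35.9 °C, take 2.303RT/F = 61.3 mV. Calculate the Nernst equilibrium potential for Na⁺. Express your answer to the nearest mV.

55 mV

E = (61.3/z) · log₁₀([Na⁺]_out/[Na⁺]_in) with z = +1.
= (61.3/1) · log₁₀(129/16.2) = 61.30 · log₁₀(7.963)
= 61.30 · (0.9011) = 55.24 mV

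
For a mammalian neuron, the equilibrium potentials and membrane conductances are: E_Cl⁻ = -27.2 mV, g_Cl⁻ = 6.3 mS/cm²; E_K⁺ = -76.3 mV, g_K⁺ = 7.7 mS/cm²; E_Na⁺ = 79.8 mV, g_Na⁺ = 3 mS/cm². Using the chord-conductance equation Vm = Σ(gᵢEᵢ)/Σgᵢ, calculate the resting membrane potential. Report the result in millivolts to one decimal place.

-30.6 mV

Σ gᵢEᵢ = 6.3·(-27.2) + 7.7·(-76.3) + 3·(79.8) = -519.47
Σ gᵢ = 6.3 + 7.7 + 3 = 17
Vm = -519.47 / 17 = -30.56 mV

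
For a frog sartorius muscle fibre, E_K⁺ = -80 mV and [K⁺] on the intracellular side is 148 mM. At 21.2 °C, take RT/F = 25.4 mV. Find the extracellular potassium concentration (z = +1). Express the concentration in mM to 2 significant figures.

Nernst: E = (25.4/1) · ln([out]/[in]), so ln([out]/[in]) = -80.0 × 1 / 25.4 = -3.1496.
[out]/[in] = e^(-3.1496) = 0.04287.
[out] = 0.04287 × 148 = 6.345 mM.

6.3 mM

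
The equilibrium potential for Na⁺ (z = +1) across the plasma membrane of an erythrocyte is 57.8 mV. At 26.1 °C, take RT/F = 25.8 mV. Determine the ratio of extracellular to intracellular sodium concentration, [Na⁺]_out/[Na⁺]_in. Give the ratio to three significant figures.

ln([out]/[in]) = E·z/(25.8) = 57.8 × 1 / 25.8 = 2.2403
[out]/[in] = e^(2.2403) = 9.396

9.40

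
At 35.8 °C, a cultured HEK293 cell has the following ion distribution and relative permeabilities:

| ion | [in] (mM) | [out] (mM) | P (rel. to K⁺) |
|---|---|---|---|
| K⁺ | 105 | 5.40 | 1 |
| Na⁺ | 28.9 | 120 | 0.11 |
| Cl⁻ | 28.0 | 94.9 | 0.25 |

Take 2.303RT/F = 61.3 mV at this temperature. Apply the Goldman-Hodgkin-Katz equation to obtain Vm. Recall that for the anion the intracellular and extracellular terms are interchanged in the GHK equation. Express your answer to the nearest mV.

-44 mV

Vm = 61.3 · log₁₀[(Σ P·[cation]ₒ + Σ P·[anion]ᵢ) / (Σ P·[cation]ᵢ + Σ P·[anion]ₒ)]
Numerator = 1×5.40 + 0.11×120 + 0.25×28.0 = 25.6
Denominator = 1×105 + 0.11×28.9 + 0.25×94.9 = 131.9
Vm = 61.3 · log₁₀(0.19408) = 61.3 × (-0.7120) = -43.65 mV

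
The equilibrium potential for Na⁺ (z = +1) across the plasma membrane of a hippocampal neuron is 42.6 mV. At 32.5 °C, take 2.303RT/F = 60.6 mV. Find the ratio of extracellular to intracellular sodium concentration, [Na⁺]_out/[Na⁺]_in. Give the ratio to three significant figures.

5.05

log₁₀([out]/[in]) = E·z/(60.6) = 42.6 × 1 / 60.6 = 0.7030
[out]/[in] = 10^(0.7030) = 5.046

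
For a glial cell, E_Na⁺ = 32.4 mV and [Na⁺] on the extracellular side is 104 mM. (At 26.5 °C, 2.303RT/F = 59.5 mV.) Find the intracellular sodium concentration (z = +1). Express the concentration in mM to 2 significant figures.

Nernst: E = (59.5/1) · log₁₀([out]/[in]), so log₁₀([out]/[in]) = 32.4 × 1 / 59.5 = 0.5445.
[out]/[in] = 10^(0.5445) = 3.504.
[in] = 104 / 3.504 = 29.68 mM.

30 mM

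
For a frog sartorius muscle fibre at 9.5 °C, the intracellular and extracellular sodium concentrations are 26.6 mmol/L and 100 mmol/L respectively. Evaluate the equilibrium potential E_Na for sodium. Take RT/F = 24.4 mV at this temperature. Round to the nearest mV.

E = (24.4/z) · ln([Na⁺]_out/[Na⁺]_in) with z = +1.
= (24.4/1) · ln(100/26.6) = 24.40 · ln(3.759)
= 24.40 · (1.3243) = 32.31 mV

32 mV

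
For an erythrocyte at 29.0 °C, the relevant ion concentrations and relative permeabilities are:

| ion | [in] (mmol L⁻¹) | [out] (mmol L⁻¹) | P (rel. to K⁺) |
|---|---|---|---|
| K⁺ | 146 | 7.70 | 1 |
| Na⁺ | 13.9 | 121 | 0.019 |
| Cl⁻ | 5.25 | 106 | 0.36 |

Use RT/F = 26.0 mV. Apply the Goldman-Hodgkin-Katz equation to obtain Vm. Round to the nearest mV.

-71 mV

Vm = 26.0 · ln[(Σ P·[cation]ₒ + Σ P·[anion]ᵢ) / (Σ P·[cation]ᵢ + Σ P·[anion]ₒ)]
Numerator = 1×7.70 + 0.019×121 + 0.36×5.25 = 11.89
Denominator = 1×146 + 0.019×13.9 + 0.36×106 = 184.4
Vm = 26.0 · ln(0.064466) = 26.0 × (-2.7416) = -71.28 mV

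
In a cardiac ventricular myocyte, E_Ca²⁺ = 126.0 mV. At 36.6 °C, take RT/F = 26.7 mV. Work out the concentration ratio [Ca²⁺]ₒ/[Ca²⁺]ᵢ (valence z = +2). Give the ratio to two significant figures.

13000

ln([out]/[in]) = E·z/(26.7) = 126.0 × 2 / 26.7 = 9.4382
[out]/[in] = e^(9.4382) = 1.256e+04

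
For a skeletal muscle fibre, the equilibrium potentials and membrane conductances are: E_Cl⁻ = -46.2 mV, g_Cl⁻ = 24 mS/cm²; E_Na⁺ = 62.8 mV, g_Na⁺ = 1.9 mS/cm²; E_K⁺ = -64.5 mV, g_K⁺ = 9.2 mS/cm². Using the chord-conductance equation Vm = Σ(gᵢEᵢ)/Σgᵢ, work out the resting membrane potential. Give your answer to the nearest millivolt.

Σ gᵢEᵢ = 24·(-46.2) + 1.9·(62.8) + 9.2·(-64.5) = -1582.88
Σ gᵢ = 24 + 1.9 + 9.2 = 35.1
Vm = -1582.88 / 35.1 = -45.10 mV

-45 mV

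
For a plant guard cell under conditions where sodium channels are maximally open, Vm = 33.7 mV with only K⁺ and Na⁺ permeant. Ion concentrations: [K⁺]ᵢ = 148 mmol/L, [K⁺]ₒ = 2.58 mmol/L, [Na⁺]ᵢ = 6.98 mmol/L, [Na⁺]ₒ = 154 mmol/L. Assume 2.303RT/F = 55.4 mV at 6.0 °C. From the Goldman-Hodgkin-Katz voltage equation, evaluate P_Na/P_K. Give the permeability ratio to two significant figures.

4.8

Let α = P_Na/P_K. GHK: Vm = 55.4·log₁₀[(Kₒ + α·Naₒ)/(Kᵢ + α·Naᵢ)].
10^(Vm/55.4) = 10^(33.7/55.4) = 4.0579
So 4.0579·(Kᵢ + α·Naᵢ) = Kₒ + α·Naₒ → α = (4.0579·148.0 − 2.58) / (154.0 − 4.0579·6.98)
α = (600.6 − 2.58) / (154.0 − 28.32) = 598/125.7 = 4.758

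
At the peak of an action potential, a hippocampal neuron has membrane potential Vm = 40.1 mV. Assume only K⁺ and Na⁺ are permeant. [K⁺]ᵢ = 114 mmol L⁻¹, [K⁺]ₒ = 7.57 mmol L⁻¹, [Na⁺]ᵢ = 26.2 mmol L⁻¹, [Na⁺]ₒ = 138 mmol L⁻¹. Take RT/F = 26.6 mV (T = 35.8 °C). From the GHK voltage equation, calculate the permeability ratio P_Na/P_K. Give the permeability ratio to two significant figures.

Let α = P_Na/P_K. GHK: Vm = 26.6·ln[(Kₒ + α·Naₒ)/(Kᵢ + α·Naᵢ)].
e^(Vm/26.6) = e^(40.1/26.6) = 4.5155
So 4.5155·(Kᵢ + α·Naᵢ) = Kₒ + α·Naₒ → α = (4.5155·114.0 − 7.57) / (138.0 − 4.5155·26.2)
α = (514.8 − 7.57) / (138.0 − 118.3) = 507.2/19.69 = 25.75

26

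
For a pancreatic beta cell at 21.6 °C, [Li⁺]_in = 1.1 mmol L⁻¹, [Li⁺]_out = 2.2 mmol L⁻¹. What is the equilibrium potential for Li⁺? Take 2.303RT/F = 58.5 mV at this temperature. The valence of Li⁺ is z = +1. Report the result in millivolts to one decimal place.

E = (58.5/z) · log₁₀([Li⁺]_out/[Li⁺]_in) with z = +1.
= (58.5/1) · log₁₀(2.2/1.1) = 58.50 · log₁₀(2)
= 58.50 · (0.3010) = 17.61 mV

17.6 mV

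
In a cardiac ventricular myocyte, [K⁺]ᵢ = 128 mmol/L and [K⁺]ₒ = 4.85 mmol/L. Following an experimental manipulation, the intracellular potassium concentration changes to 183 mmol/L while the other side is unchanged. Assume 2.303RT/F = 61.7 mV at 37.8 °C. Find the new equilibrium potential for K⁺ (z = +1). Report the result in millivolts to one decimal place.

-97.3 mV

After the shift: [K⁺]_out = 4.85, [K⁺]_in = 183 mmol/L.
E_new = (61.7/1)·log₁₀(4.85/183) = 61.70 · (-1.5767) = -97.28 mV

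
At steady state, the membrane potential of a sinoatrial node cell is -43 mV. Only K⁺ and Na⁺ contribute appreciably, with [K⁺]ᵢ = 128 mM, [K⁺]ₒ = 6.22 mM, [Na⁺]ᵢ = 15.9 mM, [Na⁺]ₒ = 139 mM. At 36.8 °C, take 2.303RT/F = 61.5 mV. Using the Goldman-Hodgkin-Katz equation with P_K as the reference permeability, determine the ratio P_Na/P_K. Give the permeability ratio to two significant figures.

0.14

Let α = P_Na/P_K. GHK: Vm = 61.5·log₁₀[(Kₒ + α·Naₒ)/(Kᵢ + α·Naᵢ)].
10^(Vm/61.5) = 10^(-43.0/61.5) = 0.1999
So 0.1999·(Kᵢ + α·Naᵢ) = Kₒ + α·Naₒ → α = (0.1999·128.0 − 6.22) / (139.0 − 0.1999·15.9)
α = (25.59 − 6.22) / (139.0 − 3.178) = 19.37/135.8 = 0.1426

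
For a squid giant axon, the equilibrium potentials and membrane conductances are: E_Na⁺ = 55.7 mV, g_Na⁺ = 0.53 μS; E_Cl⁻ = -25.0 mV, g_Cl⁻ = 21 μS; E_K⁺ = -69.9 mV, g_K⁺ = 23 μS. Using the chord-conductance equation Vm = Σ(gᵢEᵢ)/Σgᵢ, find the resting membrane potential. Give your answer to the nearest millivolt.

Σ gᵢEᵢ = 0.53·(55.7) + 21·(-25.0) + 23·(-69.9) = -2103.18
Σ gᵢ = 0.53 + 21 + 23 = 44.53
Vm = -2103.18 / 44.53 = -47.23 mV

-47 mV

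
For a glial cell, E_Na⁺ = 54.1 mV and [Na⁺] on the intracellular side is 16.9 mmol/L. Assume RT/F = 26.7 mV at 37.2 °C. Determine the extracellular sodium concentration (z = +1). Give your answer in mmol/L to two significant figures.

Nernst: E = (26.7/1) · ln([out]/[in]), so ln([out]/[in]) = 54.1 × 1 / 26.7 = 2.0262.
[out]/[in] = e^(2.0262) = 7.585.
[out] = 7.585 × 16.9 = 128.2 mmol/L.

130 mmol/L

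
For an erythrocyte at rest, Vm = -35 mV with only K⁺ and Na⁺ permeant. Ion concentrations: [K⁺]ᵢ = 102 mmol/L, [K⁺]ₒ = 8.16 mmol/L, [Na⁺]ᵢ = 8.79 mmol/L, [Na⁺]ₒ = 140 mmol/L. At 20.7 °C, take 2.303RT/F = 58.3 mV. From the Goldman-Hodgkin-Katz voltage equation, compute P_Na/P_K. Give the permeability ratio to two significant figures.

0.13

Let α = P_Na/P_K. GHK: Vm = 58.3·log₁₀[(Kₒ + α·Naₒ)/(Kᵢ + α·Naᵢ)].
10^(Vm/58.3) = 10^(-35.0/58.3) = 0.25099
So 0.25099·(Kᵢ + α·Naᵢ) = Kₒ + α·Naₒ → α = (0.25099·102.0 − 8.16) / (140.0 − 0.25099·8.79)
α = (25.6 − 8.16) / (140.0 − 2.206) = 17.44/137.8 = 0.1266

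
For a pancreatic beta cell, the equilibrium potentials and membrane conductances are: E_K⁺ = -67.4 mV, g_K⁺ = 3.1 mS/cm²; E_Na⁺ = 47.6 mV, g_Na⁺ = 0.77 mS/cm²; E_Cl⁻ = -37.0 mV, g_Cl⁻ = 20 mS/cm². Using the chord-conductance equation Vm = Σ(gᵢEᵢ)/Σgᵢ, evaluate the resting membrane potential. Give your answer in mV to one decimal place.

-38.2 mV

Σ gᵢEᵢ = 3.1·(-67.4) + 0.77·(47.6) + 20·(-37.0) = -912.29
Σ gᵢ = 3.1 + 0.77 + 20 = 23.87
Vm = -912.29 / 23.87 = -38.22 mV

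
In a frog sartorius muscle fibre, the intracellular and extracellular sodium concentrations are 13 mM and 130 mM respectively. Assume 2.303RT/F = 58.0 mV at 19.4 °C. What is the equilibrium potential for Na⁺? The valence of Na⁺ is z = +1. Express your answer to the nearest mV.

58 mV

E = (58.0/z) · log₁₀([Na⁺]_out/[Na⁺]_in) with z = +1.
= (58.0/1) · log₁₀(130/13) = 58.00 · log₁₀(10)
= 58.00 · (1.0000) = 58.00 mV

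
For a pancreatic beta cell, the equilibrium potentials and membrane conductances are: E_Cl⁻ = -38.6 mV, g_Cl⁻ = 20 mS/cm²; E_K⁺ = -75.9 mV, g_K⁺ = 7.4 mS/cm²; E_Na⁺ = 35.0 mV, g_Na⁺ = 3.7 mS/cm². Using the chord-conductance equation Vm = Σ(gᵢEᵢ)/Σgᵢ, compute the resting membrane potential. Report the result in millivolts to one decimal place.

Σ gᵢEᵢ = 20·(-38.6) + 7.4·(-75.9) + 3.7·(35.0) = -1204.16
Σ gᵢ = 20 + 7.4 + 3.7 = 31.1
Vm = -1204.16 / 31.1 = -38.72 mV

-38.7 mV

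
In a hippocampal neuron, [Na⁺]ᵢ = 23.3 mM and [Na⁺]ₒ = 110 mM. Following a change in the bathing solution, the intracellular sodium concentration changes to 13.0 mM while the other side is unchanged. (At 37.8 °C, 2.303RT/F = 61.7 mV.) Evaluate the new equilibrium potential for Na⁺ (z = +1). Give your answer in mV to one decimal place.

After the shift: [Na⁺]_out = 110, [Na⁺]_in = 13.0 mM.
E_new = (61.7/1)·log₁₀(110/13.0) = 61.70 · (0.9274) = 57.22 mV

57.2 mV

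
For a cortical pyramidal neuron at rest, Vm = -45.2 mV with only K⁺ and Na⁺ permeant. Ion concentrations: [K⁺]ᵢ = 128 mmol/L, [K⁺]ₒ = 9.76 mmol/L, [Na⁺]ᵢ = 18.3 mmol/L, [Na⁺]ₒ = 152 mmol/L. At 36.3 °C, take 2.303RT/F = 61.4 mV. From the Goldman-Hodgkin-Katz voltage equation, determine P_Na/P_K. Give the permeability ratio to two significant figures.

Let α = P_Na/P_K. GHK: Vm = 61.4·log₁₀[(Kₒ + α·Naₒ)/(Kᵢ + α·Naᵢ)].
10^(Vm/61.4) = 10^(-45.2/61.4) = 0.18359
So 0.18359·(Kᵢ + α·Naᵢ) = Kₒ + α·Naₒ → α = (0.18359·128.0 − 9.76) / (152.0 − 0.18359·18.3)
α = (23.5 − 9.76) / (152.0 − 3.36) = 13.74/148.6 = 0.09243

0.092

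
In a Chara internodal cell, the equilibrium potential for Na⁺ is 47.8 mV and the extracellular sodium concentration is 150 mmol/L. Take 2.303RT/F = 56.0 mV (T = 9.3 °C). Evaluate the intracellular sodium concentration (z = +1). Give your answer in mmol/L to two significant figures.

21 mmol/L

Nernst: E = (56.0/1) · log₁₀([out]/[in]), so log₁₀([out]/[in]) = 47.8 × 1 / 56.0 = 0.8536.
[out]/[in] = 10^(0.8536) = 7.138.
[in] = 150 / 7.138 = 21.01 mmol/L.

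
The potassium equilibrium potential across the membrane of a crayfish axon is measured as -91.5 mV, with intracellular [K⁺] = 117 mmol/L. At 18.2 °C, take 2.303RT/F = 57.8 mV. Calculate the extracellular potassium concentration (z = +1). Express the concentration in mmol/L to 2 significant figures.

3.1 mmol/L

Nernst: E = (57.8/1) · log₁₀([out]/[in]), so log₁₀([out]/[in]) = -91.5 × 1 / 57.8 = -1.5830.
[out]/[in] = 10^(-1.5830) = 0.02612.
[out] = 0.02612 × 117 = 3.056 mmol/L.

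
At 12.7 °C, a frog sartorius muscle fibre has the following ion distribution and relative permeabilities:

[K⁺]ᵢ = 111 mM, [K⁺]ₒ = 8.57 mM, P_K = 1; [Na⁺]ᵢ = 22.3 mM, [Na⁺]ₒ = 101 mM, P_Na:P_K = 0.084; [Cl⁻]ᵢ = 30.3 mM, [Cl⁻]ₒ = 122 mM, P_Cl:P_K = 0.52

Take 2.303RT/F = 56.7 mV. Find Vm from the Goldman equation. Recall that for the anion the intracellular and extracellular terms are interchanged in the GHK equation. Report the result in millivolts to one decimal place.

-41.4 mV

Vm = 56.7 · log₁₀[(Σ P·[cation]ₒ + Σ P·[anion]ᵢ) / (Σ P·[cation]ᵢ + Σ P·[anion]ₒ)]
Numerator = 1×8.57 + 0.084×101 + 0.52×30.3 = 32.81
Denominator = 1×111 + 0.084×22.3 + 0.52×122 = 176.3
Vm = 56.7 · log₁₀(0.18609) = 56.7 × (-0.7303) = -41.41 mV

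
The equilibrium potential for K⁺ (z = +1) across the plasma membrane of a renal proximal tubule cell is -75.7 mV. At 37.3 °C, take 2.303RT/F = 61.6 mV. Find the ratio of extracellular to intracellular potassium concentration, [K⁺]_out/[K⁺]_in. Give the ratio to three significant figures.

0.0590

log₁₀([out]/[in]) = E·z/(61.6) = -75.7 × 1 / 61.6 = -1.2289
[out]/[in] = 10^(-1.2289) = 0.05903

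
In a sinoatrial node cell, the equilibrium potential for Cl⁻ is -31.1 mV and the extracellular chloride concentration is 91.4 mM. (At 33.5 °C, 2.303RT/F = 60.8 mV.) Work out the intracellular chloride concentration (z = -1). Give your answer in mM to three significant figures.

Nernst: E = (60.8/-1) · log₁₀([out]/[in]), so log₁₀([out]/[in]) = -31.1 × -1 / 60.8 = 0.5115.
[out]/[in] = 10^(0.5115) = 3.247.
[in] = 91.4 / 3.247 = 28.15 mM.

28.1 mM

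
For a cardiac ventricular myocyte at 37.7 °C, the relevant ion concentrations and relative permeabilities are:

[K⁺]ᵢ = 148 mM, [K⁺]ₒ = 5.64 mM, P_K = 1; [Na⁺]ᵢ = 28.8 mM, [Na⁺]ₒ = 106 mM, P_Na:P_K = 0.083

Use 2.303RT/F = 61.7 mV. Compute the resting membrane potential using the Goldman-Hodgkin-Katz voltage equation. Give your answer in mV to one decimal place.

Vm = 61.7 · log₁₀[(Σ P·[cation]ₒ + Σ P·[anion]ᵢ) / (Σ P·[cation]ᵢ + Σ P·[anion]ₒ)]
Numerator = 1×5.64 + 0.083×106 = 14.44
Denominator = 1×148 + 0.083×28.8 = 150.4
Vm = 61.7 · log₁₀(0.096003) = 61.7 × (-1.0177) = -62.79 mV

-62.8 mV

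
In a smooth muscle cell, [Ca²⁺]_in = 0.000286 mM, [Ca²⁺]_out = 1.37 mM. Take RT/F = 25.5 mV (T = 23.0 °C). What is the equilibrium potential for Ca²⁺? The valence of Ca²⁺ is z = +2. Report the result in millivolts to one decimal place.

E = (25.5/z) · ln([Ca²⁺]_out/[Ca²⁺]_in) with z = +2.
= (25.5/2) · ln(1.37/0.000286) = 12.75 · ln(4790)
= 12.75 · (8.4743) = 108.05 mV

108.0 mV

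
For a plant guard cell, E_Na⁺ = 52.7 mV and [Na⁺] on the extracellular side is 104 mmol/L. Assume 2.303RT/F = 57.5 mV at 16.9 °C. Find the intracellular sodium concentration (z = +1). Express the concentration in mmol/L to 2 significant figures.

13 mmol/L

Nernst: E = (57.5/1) · log₁₀([out]/[in]), so log₁₀([out]/[in]) = 52.7 × 1 / 57.5 = 0.9165.
[out]/[in] = 10^(0.9165) = 8.251.
[in] = 104 / 8.251 = 12.6 mmol/L.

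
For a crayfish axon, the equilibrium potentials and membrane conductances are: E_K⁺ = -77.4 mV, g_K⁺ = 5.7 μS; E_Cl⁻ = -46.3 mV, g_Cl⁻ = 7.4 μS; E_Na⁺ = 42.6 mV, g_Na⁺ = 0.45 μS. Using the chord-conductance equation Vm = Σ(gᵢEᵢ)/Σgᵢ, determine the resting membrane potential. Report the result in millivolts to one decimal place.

-56.4 mV

Σ gᵢEᵢ = 5.7·(-77.4) + 7.4·(-46.3) + 0.45·(42.6) = -764.63
Σ gᵢ = 5.7 + 7.4 + 0.45 = 13.55
Vm = -764.63 / 13.55 = -56.43 mV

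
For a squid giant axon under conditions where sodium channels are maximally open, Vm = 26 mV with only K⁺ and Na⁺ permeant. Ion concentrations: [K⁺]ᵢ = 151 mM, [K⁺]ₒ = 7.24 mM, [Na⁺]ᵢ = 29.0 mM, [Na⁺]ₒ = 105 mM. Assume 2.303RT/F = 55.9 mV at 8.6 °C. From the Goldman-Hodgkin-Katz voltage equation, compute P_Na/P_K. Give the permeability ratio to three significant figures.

21.3

Let α = P_Na/P_K. GHK: Vm = 55.9·log₁₀[(Kₒ + α·Naₒ)/(Kᵢ + α·Naᵢ)].
10^(Vm/55.9) = 10^(26.0/55.9) = 2.9182
So 2.9182·(Kᵢ + α·Naᵢ) = Kₒ + α·Naₒ → α = (2.9182·151.0 − 7.24) / (105.0 − 2.9182·29.0)
α = (440.6 − 7.24) / (105.0 − 84.63) = 433.4/20.37 = 21.27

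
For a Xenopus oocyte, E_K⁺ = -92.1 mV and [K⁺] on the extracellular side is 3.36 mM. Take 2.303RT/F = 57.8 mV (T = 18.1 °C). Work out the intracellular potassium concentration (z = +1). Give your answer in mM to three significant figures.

Nernst: E = (57.8/1) · log₁₀([out]/[in]), so log₁₀([out]/[in]) = -92.1 × 1 / 57.8 = -1.5934.
[out]/[in] = 10^(-1.5934) = 0.0255.
[in] = 3.36 / 0.0255 = 131.8 mM.

132 mM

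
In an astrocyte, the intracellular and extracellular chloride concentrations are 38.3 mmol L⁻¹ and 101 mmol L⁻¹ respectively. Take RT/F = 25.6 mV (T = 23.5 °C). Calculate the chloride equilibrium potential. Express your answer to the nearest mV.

-25 mV

E = (25.6/z) · ln([Cl⁻]_out/[Cl⁻]_in) with z = -1.
For an anion, dividing by z = -1 reverses the sign.
= (25.6/-1) · ln(101/38.3) = -25.60 · ln(2.637)
= -25.60 · (0.9697) = -24.82 mV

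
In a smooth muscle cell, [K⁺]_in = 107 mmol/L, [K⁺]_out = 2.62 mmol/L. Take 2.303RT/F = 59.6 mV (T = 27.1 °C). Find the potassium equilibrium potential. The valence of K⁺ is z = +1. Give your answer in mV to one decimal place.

E = (59.6/z) · log₁₀([K⁺]_out/[K⁺]_in) with z = +1.
= (59.6/1) · log₁₀(2.62/107) = 59.60 · log₁₀(0.02449)
= 59.60 · (-1.6111) = -96.02 mV

-96.0 mV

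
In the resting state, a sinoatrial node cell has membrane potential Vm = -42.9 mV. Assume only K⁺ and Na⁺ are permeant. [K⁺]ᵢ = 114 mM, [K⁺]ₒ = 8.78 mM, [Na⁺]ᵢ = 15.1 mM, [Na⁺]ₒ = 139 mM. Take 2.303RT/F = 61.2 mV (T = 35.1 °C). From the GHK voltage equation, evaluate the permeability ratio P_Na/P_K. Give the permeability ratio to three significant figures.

0.102

Let α = P_Na/P_K. GHK: Vm = 61.2·log₁₀[(Kₒ + α·Naₒ)/(Kᵢ + α·Naᵢ)].
10^(Vm/61.2) = 10^(-42.9/61.2) = 0.19908
So 0.19908·(Kᵢ + α·Naᵢ) = Kₒ + α·Naₒ → α = (0.19908·114.0 − 8.78) / (139.0 − 0.19908·15.1)
α = (22.69 − 8.78) / (139.0 − 3.006) = 13.91/136 = 0.1023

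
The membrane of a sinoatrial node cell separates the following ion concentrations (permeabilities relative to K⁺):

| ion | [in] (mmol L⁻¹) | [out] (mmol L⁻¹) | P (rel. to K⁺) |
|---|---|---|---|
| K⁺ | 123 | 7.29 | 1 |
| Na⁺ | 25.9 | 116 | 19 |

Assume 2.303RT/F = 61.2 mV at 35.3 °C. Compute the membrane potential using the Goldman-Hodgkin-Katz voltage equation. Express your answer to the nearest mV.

Vm = 61.2 · log₁₀[(Σ P·[cation]ₒ + Σ P·[anion]ᵢ) / (Σ P·[cation]ᵢ + Σ P·[anion]ₒ)]
Numerator = 1×7.29 + 19×116 = 2211
Denominator = 1×123 + 19×25.9 = 615.1
Vm = 61.2 · log₁₀(3.595) = 61.2 × (0.5557) = 34.01 mV

34 mV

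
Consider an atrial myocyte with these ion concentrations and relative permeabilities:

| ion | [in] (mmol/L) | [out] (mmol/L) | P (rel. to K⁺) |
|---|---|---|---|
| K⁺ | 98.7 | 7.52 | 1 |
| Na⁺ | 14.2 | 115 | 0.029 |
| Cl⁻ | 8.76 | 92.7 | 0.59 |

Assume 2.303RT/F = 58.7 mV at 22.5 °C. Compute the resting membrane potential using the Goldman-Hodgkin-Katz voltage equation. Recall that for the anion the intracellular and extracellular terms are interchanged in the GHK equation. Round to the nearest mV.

Vm = 58.7 · log₁₀[(Σ P·[cation]ₒ + Σ P·[anion]ᵢ) / (Σ P·[cation]ᵢ + Σ P·[anion]ₒ)]
Numerator = 1×7.52 + 0.029×115 + 0.59×8.76 = 16.02
Denominator = 1×98.7 + 0.029×14.2 + 0.59×92.7 = 153.8
Vm = 58.7 · log₁₀(0.10418) = 58.7 × (-0.9822) = -57.66 mV

-58 mV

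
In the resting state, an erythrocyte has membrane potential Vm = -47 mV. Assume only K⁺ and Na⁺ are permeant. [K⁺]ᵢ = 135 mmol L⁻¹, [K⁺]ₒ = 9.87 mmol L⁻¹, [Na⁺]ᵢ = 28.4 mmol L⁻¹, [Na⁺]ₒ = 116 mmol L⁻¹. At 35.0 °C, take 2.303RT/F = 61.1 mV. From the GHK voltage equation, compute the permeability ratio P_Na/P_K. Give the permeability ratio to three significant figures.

Let α = P_Na/P_K. GHK: Vm = 61.1·log₁₀[(Kₒ + α·Naₒ)/(Kᵢ + α·Naᵢ)].
10^(Vm/61.1) = 10^(-47.0/61.1) = 0.17013
So 0.17013·(Kᵢ + α·Naᵢ) = Kₒ + α·Naₒ → α = (0.17013·135.0 − 9.87) / (116.0 − 0.17013·28.4)
α = (22.97 − 9.87) / (116.0 − 4.832) = 13.1/111.2 = 0.1178

0.118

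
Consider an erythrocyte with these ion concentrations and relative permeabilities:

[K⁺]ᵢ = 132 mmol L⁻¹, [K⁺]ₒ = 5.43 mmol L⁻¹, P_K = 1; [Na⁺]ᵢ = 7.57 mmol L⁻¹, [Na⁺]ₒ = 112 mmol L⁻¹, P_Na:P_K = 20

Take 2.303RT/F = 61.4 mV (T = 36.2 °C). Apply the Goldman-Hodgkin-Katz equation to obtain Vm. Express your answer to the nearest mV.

55 mV

Vm = 61.4 · log₁₀[(Σ P·[cation]ₒ + Σ P·[anion]ᵢ) / (Σ P·[cation]ᵢ + Σ P·[anion]ₒ)]
Numerator = 1×5.43 + 20×112 = 2245
Denominator = 1×132 + 20×7.57 = 283.4
Vm = 61.4 · log₁₀(7.9232) = 61.4 × (0.8989) = 55.19 mV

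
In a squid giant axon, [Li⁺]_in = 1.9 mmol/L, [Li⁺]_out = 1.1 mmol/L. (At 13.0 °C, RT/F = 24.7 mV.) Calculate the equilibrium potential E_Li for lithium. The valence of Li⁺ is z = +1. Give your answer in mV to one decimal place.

E = (24.7/z) · ln([Li⁺]_out/[Li⁺]_in) with z = +1.
= (24.7/1) · ln(1.1/1.9) = 24.70 · ln(0.5789)
= 24.70 · (-0.5465) = -13.50 mV

-13.5 mV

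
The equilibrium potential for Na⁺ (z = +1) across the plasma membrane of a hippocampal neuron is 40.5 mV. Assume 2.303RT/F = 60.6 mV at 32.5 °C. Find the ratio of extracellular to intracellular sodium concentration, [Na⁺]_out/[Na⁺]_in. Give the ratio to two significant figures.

log₁₀([out]/[in]) = E·z/(60.6) = 40.5 × 1 / 60.6 = 0.6683
[out]/[in] = 10^(0.6683) = 4.659

4.7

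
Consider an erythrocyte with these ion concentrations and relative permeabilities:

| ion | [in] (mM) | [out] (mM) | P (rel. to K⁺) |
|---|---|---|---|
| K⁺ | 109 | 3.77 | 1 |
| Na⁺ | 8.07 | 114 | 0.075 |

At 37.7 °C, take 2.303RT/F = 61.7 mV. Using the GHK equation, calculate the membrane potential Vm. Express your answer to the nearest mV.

-59 mV

Vm = 61.7 · log₁₀[(Σ P·[cation]ₒ + Σ P·[anion]ᵢ) / (Σ P·[cation]ᵢ + Σ P·[anion]ₒ)]
Numerator = 1×3.77 + 0.075×114 = 12.32
Denominator = 1×109 + 0.075×8.07 = 109.6
Vm = 61.7 · log₁₀(0.1124) = 61.7 × (-0.9492) = -58.57 mV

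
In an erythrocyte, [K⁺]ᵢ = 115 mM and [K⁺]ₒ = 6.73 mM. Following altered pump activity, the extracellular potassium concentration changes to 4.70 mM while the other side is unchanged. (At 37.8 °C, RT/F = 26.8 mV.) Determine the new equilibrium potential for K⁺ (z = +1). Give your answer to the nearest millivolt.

-86 mV

After the shift: [K⁺]_out = 4.70, [K⁺]_in = 115 mM.
E_new = (26.8/1)·ln(4.70/115) = 26.80 · (-3.1974) = -85.69 mV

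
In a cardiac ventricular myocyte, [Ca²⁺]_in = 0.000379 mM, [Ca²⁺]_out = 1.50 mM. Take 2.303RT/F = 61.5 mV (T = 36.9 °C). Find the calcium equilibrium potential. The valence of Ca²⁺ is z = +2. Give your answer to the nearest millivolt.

E = (61.5/z) · log₁₀([Ca²⁺]_out/[Ca²⁺]_in) with z = +2.
= (61.5/2) · log₁₀(1.50/0.000379) = 30.75 · log₁₀(3958)
= 30.75 · (3.5975) = 110.62 mV

111 mV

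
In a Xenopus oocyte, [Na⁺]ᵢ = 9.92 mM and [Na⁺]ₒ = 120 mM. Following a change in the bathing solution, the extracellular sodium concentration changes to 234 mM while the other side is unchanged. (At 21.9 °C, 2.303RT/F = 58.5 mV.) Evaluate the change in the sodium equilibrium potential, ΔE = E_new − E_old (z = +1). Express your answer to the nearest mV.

E_old = (58.5/1)·log₁₀(120/9.92) = 63.34 mV
E_new = (58.5/1)·log₁₀(234/9.92) = 80.30 mV
ΔE = 80.30 − (63.34) = 16.97 mV

17 mV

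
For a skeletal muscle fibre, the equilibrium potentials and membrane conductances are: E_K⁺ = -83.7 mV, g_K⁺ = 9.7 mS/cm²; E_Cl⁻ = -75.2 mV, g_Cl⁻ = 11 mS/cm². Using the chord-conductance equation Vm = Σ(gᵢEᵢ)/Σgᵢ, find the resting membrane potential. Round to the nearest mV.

Σ gᵢEᵢ = 9.7·(-83.7) + 11·(-75.2) = -1639.09
Σ gᵢ = 9.7 + 11 = 20.7
Vm = -1639.09 / 20.7 = -79.18 mV

-79 mV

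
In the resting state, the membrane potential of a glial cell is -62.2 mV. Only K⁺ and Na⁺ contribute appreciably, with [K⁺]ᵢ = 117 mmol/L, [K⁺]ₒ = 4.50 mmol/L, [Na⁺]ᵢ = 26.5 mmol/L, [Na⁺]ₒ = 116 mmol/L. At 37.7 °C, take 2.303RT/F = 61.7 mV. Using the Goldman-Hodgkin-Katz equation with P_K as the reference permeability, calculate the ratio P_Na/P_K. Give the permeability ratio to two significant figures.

Let α = P_Na/P_K. GHK: Vm = 61.7·log₁₀[(Kₒ + α·Naₒ)/(Kᵢ + α·Naᵢ)].
10^(Vm/61.7) = 10^(-62.2/61.7) = 0.098151
So 0.098151·(Kᵢ + α·Naᵢ) = Kₒ + α·Naₒ → α = (0.098151·117.0 − 4.5) / (116.0 − 0.098151·26.5)
α = (11.48 − 4.5) / (116.0 − 2.601) = 6.984/113.4 = 0.06159

0.062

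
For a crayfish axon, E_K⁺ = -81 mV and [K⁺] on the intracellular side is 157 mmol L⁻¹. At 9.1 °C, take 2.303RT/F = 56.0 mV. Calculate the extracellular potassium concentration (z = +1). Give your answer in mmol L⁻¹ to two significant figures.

Nernst: E = (56.0/1) · log₁₀([out]/[in]), so log₁₀([out]/[in]) = -81.0 × 1 / 56.0 = -1.4464.
[out]/[in] = 10^(-1.4464) = 0.03577.
[out] = 0.03577 × 157 = 5.617 mmol L⁻¹.

5.6 mmol L⁻¹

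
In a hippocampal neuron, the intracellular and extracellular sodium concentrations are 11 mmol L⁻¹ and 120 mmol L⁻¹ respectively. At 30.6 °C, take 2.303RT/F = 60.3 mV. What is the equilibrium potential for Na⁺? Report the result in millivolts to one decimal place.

62.6 mV

E = (60.3/z) · log₁₀([Na⁺]_out/[Na⁺]_in) with z = +1.
= (60.3/1) · log₁₀(120/11) = 60.30 · log₁₀(10.91)
= 60.30 · (1.0378) = 62.58 mV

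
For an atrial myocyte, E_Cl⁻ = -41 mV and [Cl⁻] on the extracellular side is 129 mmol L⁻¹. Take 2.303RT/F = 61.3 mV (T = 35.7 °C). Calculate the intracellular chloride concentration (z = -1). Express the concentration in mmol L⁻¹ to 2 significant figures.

28 mmol L⁻¹

Nernst: E = (61.3/-1) · log₁₀([out]/[in]), so log₁₀([out]/[in]) = -41.0 × -1 / 61.3 = 0.6688.
[out]/[in] = 10^(0.6688) = 4.665.
[in] = 129 / 4.665 = 27.65 mmol L⁻¹.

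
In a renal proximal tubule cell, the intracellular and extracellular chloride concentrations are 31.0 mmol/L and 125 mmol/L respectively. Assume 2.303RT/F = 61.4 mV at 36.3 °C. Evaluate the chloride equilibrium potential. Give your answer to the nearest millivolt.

-37 mV

E = (61.4/z) · log₁₀([Cl⁻]_out/[Cl⁻]_in) with z = -1.
For an anion, dividing by z = -1 reverses the sign.
= (61.4/-1) · log₁₀(125/31.0) = -61.40 · log₁₀(4.032)
= -61.40 · (0.6055) = -37.18 mV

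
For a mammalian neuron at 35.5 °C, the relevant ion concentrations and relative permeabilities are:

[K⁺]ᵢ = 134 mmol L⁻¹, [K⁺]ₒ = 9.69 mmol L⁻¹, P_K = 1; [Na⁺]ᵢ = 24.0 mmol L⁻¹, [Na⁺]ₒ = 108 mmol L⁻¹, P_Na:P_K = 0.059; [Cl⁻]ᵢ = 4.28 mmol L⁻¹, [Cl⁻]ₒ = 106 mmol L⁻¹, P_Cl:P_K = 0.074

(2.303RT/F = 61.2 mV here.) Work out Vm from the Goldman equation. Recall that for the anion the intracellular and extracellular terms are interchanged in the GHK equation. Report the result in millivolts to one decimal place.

-57.6 mV

Vm = 61.2 · log₁₀[(Σ P·[cation]ₒ + Σ P·[anion]ᵢ) / (Σ P·[cation]ᵢ + Σ P·[anion]ₒ)]
Numerator = 1×9.69 + 0.059×108 + 0.074×4.28 = 16.38
Denominator = 1×134 + 0.059×24.0 + 0.074×106 = 143.3
Vm = 61.2 · log₁₀(0.11433) = 61.2 × (-0.9418) = -57.64 mV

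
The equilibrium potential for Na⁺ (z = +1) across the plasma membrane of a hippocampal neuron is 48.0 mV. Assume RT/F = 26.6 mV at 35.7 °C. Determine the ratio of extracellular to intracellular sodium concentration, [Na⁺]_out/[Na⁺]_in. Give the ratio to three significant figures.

ln([out]/[in]) = E·z/(26.6) = 48.0 × 1 / 26.6 = 1.8045
[out]/[in] = e^(1.8045) = 6.077

6.08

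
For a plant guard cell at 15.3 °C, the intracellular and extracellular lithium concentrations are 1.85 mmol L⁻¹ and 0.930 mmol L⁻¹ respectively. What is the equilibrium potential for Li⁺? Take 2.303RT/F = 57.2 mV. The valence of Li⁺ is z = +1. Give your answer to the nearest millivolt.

-17 mV

E = (57.2/z) · log₁₀([Li⁺]_out/[Li⁺]_in) with z = +1.
= (57.2/1) · log₁₀(0.930/1.85) = 57.20 · log₁₀(0.5027)
= 57.20 · (-0.2987) = -17.08 mV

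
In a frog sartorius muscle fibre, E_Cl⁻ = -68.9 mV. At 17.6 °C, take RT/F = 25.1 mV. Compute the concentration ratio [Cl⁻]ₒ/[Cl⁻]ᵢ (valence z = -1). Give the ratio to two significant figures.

16

ln([out]/[in]) = E·z/(25.1) = -68.9 × -1 / 25.1 = 2.7450
[out]/[in] = e^(2.7450) = 15.56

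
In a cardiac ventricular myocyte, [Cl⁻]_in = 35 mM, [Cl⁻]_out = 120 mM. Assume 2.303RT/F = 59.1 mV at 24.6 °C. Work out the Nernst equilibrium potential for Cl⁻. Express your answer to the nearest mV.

E = (59.1/z) · log₁₀([Cl⁻]_out/[Cl⁻]_in) with z = -1.
For an anion, dividing by z = -1 reverses the sign.
= (59.1/-1) · log₁₀(120/35) = -59.10 · log₁₀(3.429)
= -59.10 · (0.5351) = -31.63 mV

-32 mV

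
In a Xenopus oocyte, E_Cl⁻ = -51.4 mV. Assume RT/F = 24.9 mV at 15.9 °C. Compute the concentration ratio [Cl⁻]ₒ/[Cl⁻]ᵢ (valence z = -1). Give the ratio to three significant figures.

ln([out]/[in]) = E·z/(24.9) = -51.4 × -1 / 24.9 = 2.0643
[out]/[in] = e^(2.0643) = 7.879

7.88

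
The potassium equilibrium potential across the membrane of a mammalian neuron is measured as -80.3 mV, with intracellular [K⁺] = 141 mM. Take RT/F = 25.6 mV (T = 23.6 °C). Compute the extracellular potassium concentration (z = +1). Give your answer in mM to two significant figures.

Nernst: E = (25.6/1) · ln([out]/[in]), so ln([out]/[in]) = -80.3 × 1 / 25.6 = -3.1367.
[out]/[in] = e^(-3.1367) = 0.04343.
[out] = 0.04343 × 141 = 6.123 mM.

6.1 mM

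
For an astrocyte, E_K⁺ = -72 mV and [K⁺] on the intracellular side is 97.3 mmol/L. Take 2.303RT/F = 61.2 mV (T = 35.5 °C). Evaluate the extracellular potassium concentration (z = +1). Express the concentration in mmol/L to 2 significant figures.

6.5 mmol/L

Nernst: E = (61.2/1) · log₁₀([out]/[in]), so log₁₀([out]/[in]) = -72.0 × 1 / 61.2 = -1.1765.
[out]/[in] = 10^(-1.1765) = 0.06661.
[out] = 0.06661 × 97.3 = 6.481 mmol/L.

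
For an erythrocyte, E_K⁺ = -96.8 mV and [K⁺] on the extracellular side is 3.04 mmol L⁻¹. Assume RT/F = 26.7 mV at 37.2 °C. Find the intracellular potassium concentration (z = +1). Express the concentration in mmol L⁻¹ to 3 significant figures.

114 mmol L⁻¹

Nernst: E = (26.7/1) · ln([out]/[in]), so ln([out]/[in]) = -96.8 × 1 / 26.7 = -3.6255.
[out]/[in] = e^(-3.6255) = 0.02664.
[in] = 3.04 / 0.02664 = 114.1 mmol L⁻¹.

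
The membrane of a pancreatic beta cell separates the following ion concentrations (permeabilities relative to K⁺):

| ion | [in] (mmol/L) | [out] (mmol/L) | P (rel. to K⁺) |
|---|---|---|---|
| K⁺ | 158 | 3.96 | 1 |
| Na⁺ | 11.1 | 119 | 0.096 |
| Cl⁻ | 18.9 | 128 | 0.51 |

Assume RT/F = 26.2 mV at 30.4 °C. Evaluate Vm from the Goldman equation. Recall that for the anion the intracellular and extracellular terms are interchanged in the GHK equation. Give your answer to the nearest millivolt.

-57 mV

Vm = 26.2 · ln[(Σ P·[cation]ₒ + Σ P·[anion]ᵢ) / (Σ P·[cation]ᵢ + Σ P·[anion]ₒ)]
Numerator = 1×3.96 + 0.096×119 + 0.51×18.9 = 25.02
Denominator = 1×158 + 0.096×11.1 + 0.51×128 = 224.3
Vm = 26.2 · ln(0.11154) = 26.2 × (-2.1934) = -57.47 mV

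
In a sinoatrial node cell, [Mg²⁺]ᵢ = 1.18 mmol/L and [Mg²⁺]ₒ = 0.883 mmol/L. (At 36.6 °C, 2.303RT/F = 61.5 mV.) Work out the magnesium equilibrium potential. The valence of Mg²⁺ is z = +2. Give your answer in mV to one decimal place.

-3.9 mV

E = (61.5/z) · log₁₀([Mg²⁺]_out/[Mg²⁺]_in) with z = +2.
= (61.5/2) · log₁₀(0.883/1.18) = 30.75 · log₁₀(0.7483)
= 30.75 · (-0.1259) = -3.87 mV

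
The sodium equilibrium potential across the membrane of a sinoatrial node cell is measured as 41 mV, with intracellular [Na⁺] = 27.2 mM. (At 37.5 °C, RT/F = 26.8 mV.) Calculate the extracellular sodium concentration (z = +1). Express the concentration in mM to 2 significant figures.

130 mM

Nernst: E = (26.8/1) · ln([out]/[in]), so ln([out]/[in]) = 41.0 × 1 / 26.8 = 1.5299.
[out]/[in] = e^(1.5299) = 4.617.
[out] = 4.617 × 27.2 = 125.6 mM.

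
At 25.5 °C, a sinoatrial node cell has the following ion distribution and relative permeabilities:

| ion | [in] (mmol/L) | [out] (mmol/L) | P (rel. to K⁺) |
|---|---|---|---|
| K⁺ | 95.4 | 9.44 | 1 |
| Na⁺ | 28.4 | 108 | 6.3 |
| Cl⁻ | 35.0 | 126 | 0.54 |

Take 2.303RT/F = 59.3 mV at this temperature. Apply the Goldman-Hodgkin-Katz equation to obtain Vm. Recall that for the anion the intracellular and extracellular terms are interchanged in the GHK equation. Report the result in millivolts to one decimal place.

Vm = 59.3 · log₁₀[(Σ P·[cation]ₒ + Σ P·[anion]ᵢ) / (Σ P·[cation]ᵢ + Σ P·[anion]ₒ)]
Numerator = 1×9.44 + 6.3×108 + 0.54×35.0 = 708.7
Denominator = 1×95.4 + 6.3×28.4 + 0.54×126 = 342.4
Vm = 59.3 · log₁₀(2.0702) = 59.3 × (0.3160) = 18.74 mV

18.7 mV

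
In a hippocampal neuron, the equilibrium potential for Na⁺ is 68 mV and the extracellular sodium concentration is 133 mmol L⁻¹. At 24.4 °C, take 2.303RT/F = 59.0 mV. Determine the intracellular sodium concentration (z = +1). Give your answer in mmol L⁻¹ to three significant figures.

Nernst: E = (59.0/1) · log₁₀([out]/[in]), so log₁₀([out]/[in]) = 68.0 × 1 / 59.0 = 1.1525.
[out]/[in] = 10^(1.1525) = 14.21.
[in] = 133 / 14.21 = 9.361 mmol L⁻¹.

9.36 mmol L⁻¹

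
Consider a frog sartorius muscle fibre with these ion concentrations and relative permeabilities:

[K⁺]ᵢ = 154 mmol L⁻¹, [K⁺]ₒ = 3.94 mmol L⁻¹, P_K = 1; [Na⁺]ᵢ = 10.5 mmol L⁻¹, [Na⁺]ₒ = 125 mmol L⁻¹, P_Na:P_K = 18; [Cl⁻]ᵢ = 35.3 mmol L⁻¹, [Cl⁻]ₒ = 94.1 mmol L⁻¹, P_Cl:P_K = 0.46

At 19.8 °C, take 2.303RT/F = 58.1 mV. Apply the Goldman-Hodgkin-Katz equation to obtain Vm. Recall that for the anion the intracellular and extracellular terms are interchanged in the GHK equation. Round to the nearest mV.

45 mV

Vm = 58.1 · log₁₀[(Σ P·[cation]ₒ + Σ P·[anion]ᵢ) / (Σ P·[cation]ᵢ + Σ P·[anion]ₒ)]
Numerator = 1×3.94 + 18×125 + 0.46×35.3 = 2270
Denominator = 1×154 + 18×10.5 + 0.46×94.1 = 386.3
Vm = 58.1 · log₁₀(5.8769) = 58.1 × (0.7692) = 44.69 mV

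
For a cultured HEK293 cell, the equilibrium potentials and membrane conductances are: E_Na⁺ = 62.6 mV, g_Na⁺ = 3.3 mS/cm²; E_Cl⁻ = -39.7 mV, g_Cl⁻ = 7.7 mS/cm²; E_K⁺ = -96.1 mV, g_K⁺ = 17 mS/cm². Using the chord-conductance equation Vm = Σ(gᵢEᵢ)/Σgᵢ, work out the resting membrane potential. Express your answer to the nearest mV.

Σ gᵢEᵢ = 3.3·(62.6) + 7.7·(-39.7) + 17·(-96.1) = -1732.81
Σ gᵢ = 3.3 + 7.7 + 17 = 28
Vm = -1732.81 / 28 = -61.89 mV

-62 mV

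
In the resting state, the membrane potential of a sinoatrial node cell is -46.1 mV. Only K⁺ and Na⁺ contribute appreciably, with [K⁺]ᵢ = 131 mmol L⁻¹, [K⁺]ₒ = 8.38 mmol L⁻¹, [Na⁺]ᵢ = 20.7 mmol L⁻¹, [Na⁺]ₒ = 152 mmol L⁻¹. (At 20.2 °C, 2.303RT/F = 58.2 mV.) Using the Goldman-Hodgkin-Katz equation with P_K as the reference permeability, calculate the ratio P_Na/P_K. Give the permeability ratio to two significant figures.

0.086

Let α = P_Na/P_K. GHK: Vm = 58.2·log₁₀[(Kₒ + α·Naₒ)/(Kᵢ + α·Naᵢ)].
10^(Vm/58.2) = 10^(-46.1/58.2) = 0.1614
So 0.1614·(Kᵢ + α·Naᵢ) = Kₒ + α·Naₒ → α = (0.1614·131.0 − 8.38) / (152.0 − 0.1614·20.7)
α = (21.14 − 8.38) / (152.0 − 3.341) = 12.76/148.7 = 0.08586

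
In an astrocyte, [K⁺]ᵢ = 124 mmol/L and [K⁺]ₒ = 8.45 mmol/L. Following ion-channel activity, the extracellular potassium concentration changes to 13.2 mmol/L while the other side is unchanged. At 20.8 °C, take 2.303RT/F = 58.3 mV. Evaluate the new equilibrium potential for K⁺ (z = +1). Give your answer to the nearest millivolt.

After the shift: [K⁺]_out = 13.2, [K⁺]_in = 124 mmol/L.
E_new = (58.3/1)·log₁₀(13.2/124) = 58.30 · (-0.9728) = -56.72 mV

-57 mV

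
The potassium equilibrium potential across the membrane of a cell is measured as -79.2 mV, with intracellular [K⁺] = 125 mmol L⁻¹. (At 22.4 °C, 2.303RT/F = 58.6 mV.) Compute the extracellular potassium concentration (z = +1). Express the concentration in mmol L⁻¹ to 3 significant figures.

Nernst: E = (58.6/1) · log₁₀([out]/[in]), so log₁₀([out]/[in]) = -79.2 × 1 / 58.6 = -1.3515.
[out]/[in] = 10^(-1.3515) = 0.04451.
[out] = 0.04451 × 125 = 5.564 mmol L⁻¹.

5.56 mmol L⁻¹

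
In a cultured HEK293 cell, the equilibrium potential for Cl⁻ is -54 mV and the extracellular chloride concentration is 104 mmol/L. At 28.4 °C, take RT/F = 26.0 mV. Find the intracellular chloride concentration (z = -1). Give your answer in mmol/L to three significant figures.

13.0 mmol/L

Nernst: E = (26.0/-1) · ln([out]/[in]), so ln([out]/[in]) = -54.0 × -1 / 26.0 = 2.0769.
[out]/[in] = e^(2.0769) = 7.98.
[in] = 104 / 7.98 = 13.03 mmol/L.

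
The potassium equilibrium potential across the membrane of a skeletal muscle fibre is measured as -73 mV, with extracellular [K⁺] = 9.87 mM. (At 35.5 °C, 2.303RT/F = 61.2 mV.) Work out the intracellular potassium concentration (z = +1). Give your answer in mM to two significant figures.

Nernst: E = (61.2/1) · log₁₀([out]/[in]), so log₁₀([out]/[in]) = -73.0 × 1 / 61.2 = -1.1928.
[out]/[in] = 10^(-1.1928) = 0.06415.
[in] = 9.87 / 0.06415 = 153.9 mM.

150 mM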